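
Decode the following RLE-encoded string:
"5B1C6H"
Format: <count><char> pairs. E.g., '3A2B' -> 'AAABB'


Expanding each <count><char> pair:
  5B -> 'BBBBB'
  1C -> 'C'
  6H -> 'HHHHHH'

Decoded = BBBBBCHHHHHH


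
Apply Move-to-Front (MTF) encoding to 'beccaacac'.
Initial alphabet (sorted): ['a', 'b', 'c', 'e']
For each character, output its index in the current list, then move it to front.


MTF encoding:
'b': index 1 in ['a', 'b', 'c', 'e'] -> ['b', 'a', 'c', 'e']
'e': index 3 in ['b', 'a', 'c', 'e'] -> ['e', 'b', 'a', 'c']
'c': index 3 in ['e', 'b', 'a', 'c'] -> ['c', 'e', 'b', 'a']
'c': index 0 in ['c', 'e', 'b', 'a'] -> ['c', 'e', 'b', 'a']
'a': index 3 in ['c', 'e', 'b', 'a'] -> ['a', 'c', 'e', 'b']
'a': index 0 in ['a', 'c', 'e', 'b'] -> ['a', 'c', 'e', 'b']
'c': index 1 in ['a', 'c', 'e', 'b'] -> ['c', 'a', 'e', 'b']
'a': index 1 in ['c', 'a', 'e', 'b'] -> ['a', 'c', 'e', 'b']
'c': index 1 in ['a', 'c', 'e', 'b'] -> ['c', 'a', 'e', 'b']


Output: [1, 3, 3, 0, 3, 0, 1, 1, 1]


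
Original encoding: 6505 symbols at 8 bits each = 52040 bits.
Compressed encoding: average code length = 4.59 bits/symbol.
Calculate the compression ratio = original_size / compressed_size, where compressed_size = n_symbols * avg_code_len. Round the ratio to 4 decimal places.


original_size = n_symbols * orig_bits = 6505 * 8 = 52040 bits
compressed_size = n_symbols * avg_code_len = 6505 * 4.59 = 29857.95 bits
ratio = original_size / compressed_size = 52040 / 29857.95 = 1.7429

Compression ratio = 1.7429


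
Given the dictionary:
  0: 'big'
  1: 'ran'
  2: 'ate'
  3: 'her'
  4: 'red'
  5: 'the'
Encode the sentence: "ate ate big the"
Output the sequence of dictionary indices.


Look up each word in the dictionary:
  'ate' -> 2
  'ate' -> 2
  'big' -> 0
  'the' -> 5

Encoded: [2, 2, 0, 5]


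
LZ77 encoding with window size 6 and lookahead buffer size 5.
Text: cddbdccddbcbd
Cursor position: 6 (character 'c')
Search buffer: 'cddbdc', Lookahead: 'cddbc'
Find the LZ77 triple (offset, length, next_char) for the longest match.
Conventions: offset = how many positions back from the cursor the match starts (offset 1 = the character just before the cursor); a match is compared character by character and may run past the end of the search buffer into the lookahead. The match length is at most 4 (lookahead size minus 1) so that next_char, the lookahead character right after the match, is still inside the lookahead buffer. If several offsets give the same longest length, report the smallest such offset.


Try each offset into the search buffer:
  offset=1 (pos 5, char 'c'): match length 1
  offset=2 (pos 4, char 'd'): match length 0
  offset=3 (pos 3, char 'b'): match length 0
  offset=4 (pos 2, char 'd'): match length 0
  offset=5 (pos 1, char 'd'): match length 0
  offset=6 (pos 0, char 'c'): match length 4
Longest match has length 4 at offset 6.
next_char = character at position 6 + 4 = 10 -> 'c'

Best match: offset=6, length=4 (matching 'cddb' starting at position 0)
LZ77 triple: (6, 4, 'c')


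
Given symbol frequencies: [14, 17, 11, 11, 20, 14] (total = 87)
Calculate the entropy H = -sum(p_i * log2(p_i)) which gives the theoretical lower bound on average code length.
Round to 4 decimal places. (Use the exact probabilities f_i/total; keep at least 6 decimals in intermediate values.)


Per-symbol terms -p_i * log2(p_i) with p_i = f_i/87:
  p = 14/87 = 0.160920: log2(p) = -2.635589, -p*log2(p) = 0.424118
  p = 17/87 = 0.195402: log2(p) = -2.355481, -p*log2(p) = 0.460266
  p = 11/87 = 0.126437: log2(p) = -2.983512, -p*log2(p) = 0.377226
  p = 11/87 = 0.126437: log2(p) = -2.983512, -p*log2(p) = 0.377226
  p = 20/87 = 0.229885: log2(p) = -2.121015, -p*log2(p) = 0.487590
  p = 14/87 = 0.160920: log2(p) = -2.635589, -p*log2(p) = 0.424118
H = 0.424118 + 0.460266 + 0.377226 + 0.377226 + 0.487590 + 0.424118 = 2.550544

H = 2.5505 bits/symbol


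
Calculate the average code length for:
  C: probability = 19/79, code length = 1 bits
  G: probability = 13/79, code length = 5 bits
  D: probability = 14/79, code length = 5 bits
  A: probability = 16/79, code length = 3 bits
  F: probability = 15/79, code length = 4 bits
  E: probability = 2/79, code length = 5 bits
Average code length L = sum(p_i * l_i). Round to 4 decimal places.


Weighted contributions p_i * l_i:
  C: (19/79) * 1 = 19/79
  G: (13/79) * 5 = 65/79
  D: (14/79) * 5 = 70/79
  A: (16/79) * 3 = 48/79
  F: (15/79) * 4 = 60/79
  E: (2/79) * 5 = 10/79
Sum = (19 + 65 + 70 + 48 + 60 + 10)/79 = 272/79

L = 272/79 = 3.4430 bits/symbol


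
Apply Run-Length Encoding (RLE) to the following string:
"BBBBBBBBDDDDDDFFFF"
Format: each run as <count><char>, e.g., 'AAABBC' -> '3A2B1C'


Scanning runs left to right:
  i=0: run of 'B' x 8 -> '8B'
  i=8: run of 'D' x 6 -> '6D'
  i=14: run of 'F' x 4 -> '4F'

RLE = 8B6D4F


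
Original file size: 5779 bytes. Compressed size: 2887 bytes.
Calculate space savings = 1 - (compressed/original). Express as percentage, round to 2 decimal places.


ratio = compressed/original = 2887/5779 = 0.499567
savings = 1 - ratio = 1 - 0.499567 = 0.500433
as a percentage: 0.500433 * 100 = 50.04%

Space savings = 1 - 2887/5779 = 50.04%


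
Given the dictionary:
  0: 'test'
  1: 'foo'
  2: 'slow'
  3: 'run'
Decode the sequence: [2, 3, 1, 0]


Look up each index in the dictionary:
  2 -> 'slow'
  3 -> 'run'
  1 -> 'foo'
  0 -> 'test'

Decoded: "slow run foo test"


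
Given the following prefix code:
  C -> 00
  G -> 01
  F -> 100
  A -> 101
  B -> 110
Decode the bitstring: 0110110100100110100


Decoding step by step:
Bits 01 -> G
Bits 101 -> A
Bits 101 -> A
Bits 00 -> C
Bits 100 -> F
Bits 110 -> B
Bits 100 -> F


Decoded message: GAACFBF


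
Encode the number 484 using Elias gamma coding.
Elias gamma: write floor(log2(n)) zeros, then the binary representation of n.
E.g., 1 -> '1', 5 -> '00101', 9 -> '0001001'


num_bits = floor(log2(484)) + 1 = 9
leading_zeros = num_bits - 1 = 8
binary(484) = 111100100

Elias gamma(484) = '00000000' + '111100100' = 00000000111100100 (17 bits)


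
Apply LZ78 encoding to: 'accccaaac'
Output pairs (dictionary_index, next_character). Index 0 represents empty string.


LZ78 encoding steps:
Dictionary: {0: ''}
Step 1: w='' (idx 0), next='a' -> output (0, 'a'), add 'a' as idx 1
Step 2: w='' (idx 0), next='c' -> output (0, 'c'), add 'c' as idx 2
Step 3: w='c' (idx 2), next='c' -> output (2, 'c'), add 'cc' as idx 3
Step 4: w='c' (idx 2), next='a' -> output (2, 'a'), add 'ca' as idx 4
Step 5: w='a' (idx 1), next='a' -> output (1, 'a'), add 'aa' as idx 5
Step 6: w='c' (idx 2), end of input -> output (2, '')


Encoded: [(0, 'a'), (0, 'c'), (2, 'c'), (2, 'a'), (1, 'a'), (2, '')]


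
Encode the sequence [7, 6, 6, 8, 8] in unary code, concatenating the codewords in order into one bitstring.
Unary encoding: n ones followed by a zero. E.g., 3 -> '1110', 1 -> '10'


Encode each number as n ones followed by a terminating 0:
  7 -> 11111110 (8 bits)
  6 -> 1111110 (7 bits)
  6 -> 1111110 (7 bits)
  8 -> 111111110 (9 bits)
  8 -> 111111110 (9 bits)
Total length = 8 + 7 + 7 + 9 + 9 = 40 bits.

Unary([7, 6, 6, 8, 8]) = 1111111011111101111110111111110111111110 (40 bits)


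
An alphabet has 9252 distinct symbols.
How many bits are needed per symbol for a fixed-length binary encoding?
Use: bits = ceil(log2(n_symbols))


log2(9252) = 13.1755
Bracket: 2^13 = 8192 < 9252 <= 2^14 = 16384
So ceil(log2(9252)) = 14

bits = ceil(log2(9252)) = ceil(13.1755) = 14 bits


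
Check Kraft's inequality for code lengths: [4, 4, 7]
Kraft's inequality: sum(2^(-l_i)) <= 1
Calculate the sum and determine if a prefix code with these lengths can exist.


Sum = 2^(-4) + 2^(-4) + 2^(-7)
    = 0.0625 + 0.0625 + 0.0078125
    = 17/128 = 0.1328125
Since 0.1328125 <= 1, Kraft's inequality IS satisfied.
A prefix code with these lengths CAN exist.

Kraft sum = 0.1328125. Satisfied.


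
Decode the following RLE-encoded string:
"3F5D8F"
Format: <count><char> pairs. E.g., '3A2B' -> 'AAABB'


Expanding each <count><char> pair:
  3F -> 'FFF'
  5D -> 'DDDDD'
  8F -> 'FFFFFFFF'

Decoded = FFFDDDDDFFFFFFFF


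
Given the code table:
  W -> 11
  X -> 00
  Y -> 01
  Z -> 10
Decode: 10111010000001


Decoding:
10 -> Z
11 -> W
10 -> Z
10 -> Z
00 -> X
00 -> X
01 -> Y


Result: ZWZZXXY


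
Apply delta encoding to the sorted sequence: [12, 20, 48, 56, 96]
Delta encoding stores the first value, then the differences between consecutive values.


First value: 12
Deltas:
  20 - 12 = 8
  48 - 20 = 28
  56 - 48 = 8
  96 - 56 = 40


Delta encoded: [12, 8, 28, 8, 40]


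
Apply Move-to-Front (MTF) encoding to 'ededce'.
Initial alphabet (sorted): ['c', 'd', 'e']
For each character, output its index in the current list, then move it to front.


MTF encoding:
'e': index 2 in ['c', 'd', 'e'] -> ['e', 'c', 'd']
'd': index 2 in ['e', 'c', 'd'] -> ['d', 'e', 'c']
'e': index 1 in ['d', 'e', 'c'] -> ['e', 'd', 'c']
'd': index 1 in ['e', 'd', 'c'] -> ['d', 'e', 'c']
'c': index 2 in ['d', 'e', 'c'] -> ['c', 'd', 'e']
'e': index 2 in ['c', 'd', 'e'] -> ['e', 'c', 'd']


Output: [2, 2, 1, 1, 2, 2]


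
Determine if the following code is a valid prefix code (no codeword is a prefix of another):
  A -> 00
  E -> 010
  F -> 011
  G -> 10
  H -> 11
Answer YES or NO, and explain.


Checking each pair (does one codeword prefix another?):
  A='00' vs E='010': no prefix
  A='00' vs F='011': no prefix
  A='00' vs G='10': no prefix
  A='00' vs H='11': no prefix
  E='010' vs A='00': no prefix
  E='010' vs F='011': no prefix
  E='010' vs G='10': no prefix
  E='010' vs H='11': no prefix
  F='011' vs A='00': no prefix
  F='011' vs E='010': no prefix
  F='011' vs G='10': no prefix
  F='011' vs H='11': no prefix
  G='10' vs A='00': no prefix
  G='10' vs E='010': no prefix
  G='10' vs F='011': no prefix
  G='10' vs H='11': no prefix
  H='11' vs A='00': no prefix
  H='11' vs E='010': no prefix
  H='11' vs F='011': no prefix
  H='11' vs G='10': no prefix
No violation found over all pairs.

YES -- this is a valid prefix code. No codeword is a prefix of any other codeword.


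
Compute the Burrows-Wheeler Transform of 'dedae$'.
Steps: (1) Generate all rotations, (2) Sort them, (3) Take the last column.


Rotations (sorted):
  0: $dedae -> last char: e
  1: ae$ded -> last char: d
  2: dae$de -> last char: e
  3: dedae$ -> last char: $
  4: e$deda -> last char: a
  5: edae$d -> last char: d


BWT = ede$ad


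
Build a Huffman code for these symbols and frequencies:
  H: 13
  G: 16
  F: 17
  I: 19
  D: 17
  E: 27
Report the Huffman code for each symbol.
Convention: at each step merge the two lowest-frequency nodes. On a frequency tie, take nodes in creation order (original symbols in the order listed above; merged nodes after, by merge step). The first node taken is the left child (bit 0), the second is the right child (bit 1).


Huffman tree construction:
Step 1: Merge H(13) + G(16) = 29
Step 2: Merge F(17) + D(17) = 34
Step 3: Merge I(19) + E(27) = 46
Step 4: Merge (H+G)(29) + (F+D)(34) = 63
Step 5: Merge (I+E)(46) + ((H+G)+(F+D))(63) = 109
Read each symbol's code off the tree from the root (left child = 0, right child = 1).

Codes:
  H: 100 (length 3)
  G: 101 (length 3)
  F: 110 (length 3)
  I: 00 (length 2)
  D: 111 (length 3)
  E: 01 (length 2)
Average code length: 281/109 = 2.5780 bits/symbol


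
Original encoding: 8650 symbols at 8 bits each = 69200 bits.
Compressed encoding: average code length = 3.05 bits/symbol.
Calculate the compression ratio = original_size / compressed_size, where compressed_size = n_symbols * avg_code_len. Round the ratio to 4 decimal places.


original_size = n_symbols * orig_bits = 8650 * 8 = 69200 bits
compressed_size = n_symbols * avg_code_len = 8650 * 3.05 = 26382.5 bits
ratio = original_size / compressed_size = 69200 / 26382.5 = 2.623

Compression ratio = 2.623


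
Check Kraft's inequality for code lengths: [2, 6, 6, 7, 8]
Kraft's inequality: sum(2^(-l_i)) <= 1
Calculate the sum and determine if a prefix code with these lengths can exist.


Sum = 2^(-2) + 2^(-6) + 2^(-6) + 2^(-7) + 2^(-8)
    = 0.25 + 0.015625 + 0.015625 + 0.0078125 + 0.00390625
    = 75/256 = 0.29296875
Since 0.29296875 <= 1, Kraft's inequality IS satisfied.
A prefix code with these lengths CAN exist.

Kraft sum = 0.29296875. Satisfied.


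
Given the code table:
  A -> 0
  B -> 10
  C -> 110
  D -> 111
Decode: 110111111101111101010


Decoding:
110 -> C
111 -> D
111 -> D
10 -> B
111 -> D
110 -> C
10 -> B
10 -> B


Result: CDDBDCBB


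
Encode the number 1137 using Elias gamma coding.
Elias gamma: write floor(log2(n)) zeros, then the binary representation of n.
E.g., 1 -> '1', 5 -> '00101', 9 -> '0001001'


num_bits = floor(log2(1137)) + 1 = 11
leading_zeros = num_bits - 1 = 10
binary(1137) = 10001110001

Elias gamma(1137) = '0000000000' + '10001110001' = 000000000010001110001 (21 bits)


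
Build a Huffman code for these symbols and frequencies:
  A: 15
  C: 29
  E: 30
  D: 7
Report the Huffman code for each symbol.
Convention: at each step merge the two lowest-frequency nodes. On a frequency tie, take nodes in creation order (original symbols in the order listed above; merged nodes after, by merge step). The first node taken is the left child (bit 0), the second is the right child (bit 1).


Huffman tree construction:
Step 1: Merge D(7) + A(15) = 22
Step 2: Merge (D+A)(22) + C(29) = 51
Step 3: Merge E(30) + ((D+A)+C)(51) = 81
Read each symbol's code off the tree from the root (left child = 0, right child = 1).

Codes:
  A: 101 (length 3)
  C: 11 (length 2)
  E: 0 (length 1)
  D: 100 (length 3)
Average code length: 154/81 = 1.9012 bits/symbol


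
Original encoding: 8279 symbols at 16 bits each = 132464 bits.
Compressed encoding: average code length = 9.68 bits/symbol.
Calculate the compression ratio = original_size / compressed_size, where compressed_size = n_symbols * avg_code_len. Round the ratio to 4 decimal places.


original_size = n_symbols * orig_bits = 8279 * 16 = 132464 bits
compressed_size = n_symbols * avg_code_len = 8279 * 9.68 = 80140.72 bits
ratio = original_size / compressed_size = 132464 / 80140.72 = 1.6529

Compression ratio = 1.6529


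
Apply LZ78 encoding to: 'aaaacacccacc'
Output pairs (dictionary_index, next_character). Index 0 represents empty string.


LZ78 encoding steps:
Dictionary: {0: ''}
Step 1: w='' (idx 0), next='a' -> output (0, 'a'), add 'a' as idx 1
Step 2: w='a' (idx 1), next='a' -> output (1, 'a'), add 'aa' as idx 2
Step 3: w='a' (idx 1), next='c' -> output (1, 'c'), add 'ac' as idx 3
Step 4: w='ac' (idx 3), next='c' -> output (3, 'c'), add 'acc' as idx 4
Step 5: w='' (idx 0), next='c' -> output (0, 'c'), add 'c' as idx 5
Step 6: w='acc' (idx 4), end of input -> output (4, '')


Encoded: [(0, 'a'), (1, 'a'), (1, 'c'), (3, 'c'), (0, 'c'), (4, '')]


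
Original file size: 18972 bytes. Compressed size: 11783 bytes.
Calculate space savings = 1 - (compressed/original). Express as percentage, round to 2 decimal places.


ratio = compressed/original = 11783/18972 = 0.621073
savings = 1 - ratio = 1 - 0.621073 = 0.378927
as a percentage: 0.378927 * 100 = 37.89%

Space savings = 1 - 11783/18972 = 37.89%


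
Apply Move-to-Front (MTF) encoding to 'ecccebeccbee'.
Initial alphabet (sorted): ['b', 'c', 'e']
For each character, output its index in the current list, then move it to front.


MTF encoding:
'e': index 2 in ['b', 'c', 'e'] -> ['e', 'b', 'c']
'c': index 2 in ['e', 'b', 'c'] -> ['c', 'e', 'b']
'c': index 0 in ['c', 'e', 'b'] -> ['c', 'e', 'b']
'c': index 0 in ['c', 'e', 'b'] -> ['c', 'e', 'b']
'e': index 1 in ['c', 'e', 'b'] -> ['e', 'c', 'b']
'b': index 2 in ['e', 'c', 'b'] -> ['b', 'e', 'c']
'e': index 1 in ['b', 'e', 'c'] -> ['e', 'b', 'c']
'c': index 2 in ['e', 'b', 'c'] -> ['c', 'e', 'b']
'c': index 0 in ['c', 'e', 'b'] -> ['c', 'e', 'b']
'b': index 2 in ['c', 'e', 'b'] -> ['b', 'c', 'e']
'e': index 2 in ['b', 'c', 'e'] -> ['e', 'b', 'c']
'e': index 0 in ['e', 'b', 'c'] -> ['e', 'b', 'c']


Output: [2, 2, 0, 0, 1, 2, 1, 2, 0, 2, 2, 0]


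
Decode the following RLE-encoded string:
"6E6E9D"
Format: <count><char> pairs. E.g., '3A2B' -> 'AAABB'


Expanding each <count><char> pair:
  6E -> 'EEEEEE'
  6E -> 'EEEEEE'
  9D -> 'DDDDDDDDD'

Decoded = EEEEEEEEEEEEDDDDDDDDD


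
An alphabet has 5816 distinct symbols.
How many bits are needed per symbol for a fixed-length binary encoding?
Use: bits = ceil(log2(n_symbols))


log2(5816) = 12.5058
Bracket: 2^12 = 4096 < 5816 <= 2^13 = 8192
So ceil(log2(5816)) = 13

bits = ceil(log2(5816)) = ceil(12.5058) = 13 bits


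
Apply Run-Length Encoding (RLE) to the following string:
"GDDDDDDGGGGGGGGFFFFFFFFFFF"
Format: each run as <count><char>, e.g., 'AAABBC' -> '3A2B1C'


Scanning runs left to right:
  i=0: run of 'G' x 1 -> '1G'
  i=1: run of 'D' x 6 -> '6D'
  i=7: run of 'G' x 8 -> '8G'
  i=15: run of 'F' x 11 -> '11F'

RLE = 1G6D8G11F


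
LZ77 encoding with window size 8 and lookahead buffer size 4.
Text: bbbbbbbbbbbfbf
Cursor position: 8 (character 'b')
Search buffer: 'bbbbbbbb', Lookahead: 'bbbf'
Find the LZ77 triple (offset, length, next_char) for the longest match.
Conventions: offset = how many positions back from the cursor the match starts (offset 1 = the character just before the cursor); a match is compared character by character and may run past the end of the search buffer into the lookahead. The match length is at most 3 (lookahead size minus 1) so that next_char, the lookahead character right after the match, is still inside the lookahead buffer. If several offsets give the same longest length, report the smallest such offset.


Try each offset into the search buffer:
  offset=1 (pos 7, char 'b'): match length 3
  offset=2 (pos 6, char 'b'): match length 3
  offset=3 (pos 5, char 'b'): match length 3
  offset=4 (pos 4, char 'b'): match length 3
  offset=5 (pos 3, char 'b'): match length 3
  offset=6 (pos 2, char 'b'): match length 3
  offset=7 (pos 1, char 'b'): match length 3
  offset=8 (pos 0, char 'b'): match length 3
Longest match has length 3, found at offsets 1, 2, 3, 4, 5, 6, 7, 8; take the smallest, offset 1.
next_char = character at position 8 + 3 = 11 -> 'f'

Best match: offset=1, length=3 (matching 'bbb' starting at position 7)
LZ77 triple: (1, 3, 'f')


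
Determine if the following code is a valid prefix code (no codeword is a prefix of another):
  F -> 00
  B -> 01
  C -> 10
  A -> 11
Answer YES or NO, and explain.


Checking each pair (does one codeword prefix another?):
  F='00' vs B='01': no prefix
  F='00' vs C='10': no prefix
  F='00' vs A='11': no prefix
  B='01' vs F='00': no prefix
  B='01' vs C='10': no prefix
  B='01' vs A='11': no prefix
  C='10' vs F='00': no prefix
  C='10' vs B='01': no prefix
  C='10' vs A='11': no prefix
  A='11' vs F='00': no prefix
  A='11' vs B='01': no prefix
  A='11' vs C='10': no prefix
No violation found over all pairs.

YES -- this is a valid prefix code. No codeword is a prefix of any other codeword.


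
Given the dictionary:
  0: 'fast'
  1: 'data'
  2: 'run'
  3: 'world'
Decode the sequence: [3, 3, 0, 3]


Look up each index in the dictionary:
  3 -> 'world'
  3 -> 'world'
  0 -> 'fast'
  3 -> 'world'

Decoded: "world world fast world"


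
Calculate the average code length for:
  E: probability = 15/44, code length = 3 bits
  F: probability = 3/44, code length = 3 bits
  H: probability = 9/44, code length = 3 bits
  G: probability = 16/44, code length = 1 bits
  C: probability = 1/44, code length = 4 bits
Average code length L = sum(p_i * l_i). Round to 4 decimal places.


Weighted contributions p_i * l_i:
  E: (15/44) * 3 = 45/44
  F: (3/44) * 3 = 9/44
  H: (9/44) * 3 = 27/44
  G: (16/44) * 1 = 16/44
  C: (1/44) * 4 = 4/44
Sum = (45 + 9 + 27 + 16 + 4)/44 = 101/44

L = 101/44 = 2.2955 bits/symbol


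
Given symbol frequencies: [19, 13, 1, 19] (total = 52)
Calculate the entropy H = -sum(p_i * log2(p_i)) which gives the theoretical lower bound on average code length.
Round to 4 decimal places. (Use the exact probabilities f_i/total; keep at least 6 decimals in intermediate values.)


Per-symbol terms -p_i * log2(p_i) with p_i = f_i/52:
  p = 19/52 = 0.365385: log2(p) = -1.452512, -p*log2(p) = 0.530726
  p = 13/52 = 0.250000: log2(p) = -2.000000, -p*log2(p) = 0.500000
  p = 1/52 = 0.019231: log2(p) = -5.700440, -p*log2(p) = 0.109624
  p = 19/52 = 0.365385: log2(p) = -1.452512, -p*log2(p) = 0.530726
H = 0.530726 + 0.500000 + 0.109624 + 0.530726 = 1.671076

H = 1.6711 bits/symbol


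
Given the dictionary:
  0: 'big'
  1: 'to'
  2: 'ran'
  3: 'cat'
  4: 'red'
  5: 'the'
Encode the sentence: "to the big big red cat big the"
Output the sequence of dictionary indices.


Look up each word in the dictionary:
  'to' -> 1
  'the' -> 5
  'big' -> 0
  'big' -> 0
  'red' -> 4
  'cat' -> 3
  'big' -> 0
  'the' -> 5

Encoded: [1, 5, 0, 0, 4, 3, 0, 5]


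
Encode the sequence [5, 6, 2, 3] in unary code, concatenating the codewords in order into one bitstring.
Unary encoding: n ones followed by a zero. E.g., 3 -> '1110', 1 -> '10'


Encode each number as n ones followed by a terminating 0:
  5 -> 111110 (6 bits)
  6 -> 1111110 (7 bits)
  2 -> 110 (3 bits)
  3 -> 1110 (4 bits)
Total length = 6 + 7 + 3 + 4 = 20 bits.

Unary([5, 6, 2, 3]) = 11111011111101101110 (20 bits)


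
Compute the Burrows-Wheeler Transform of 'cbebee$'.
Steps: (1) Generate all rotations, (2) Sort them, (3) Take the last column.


Rotations (sorted):
  0: $cbebee -> last char: e
  1: bebee$c -> last char: c
  2: bee$cbe -> last char: e
  3: cbebee$ -> last char: $
  4: e$cbebe -> last char: e
  5: ebee$cb -> last char: b
  6: ee$cbeb -> last char: b


BWT = ece$ebb


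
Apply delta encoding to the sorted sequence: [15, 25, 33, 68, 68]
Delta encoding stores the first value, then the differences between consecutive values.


First value: 15
Deltas:
  25 - 15 = 10
  33 - 25 = 8
  68 - 33 = 35
  68 - 68 = 0


Delta encoded: [15, 10, 8, 35, 0]


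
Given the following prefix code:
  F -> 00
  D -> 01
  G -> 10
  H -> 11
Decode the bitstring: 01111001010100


Decoding step by step:
Bits 01 -> D
Bits 11 -> H
Bits 10 -> G
Bits 01 -> D
Bits 01 -> D
Bits 01 -> D
Bits 00 -> F


Decoded message: DHGDDDF


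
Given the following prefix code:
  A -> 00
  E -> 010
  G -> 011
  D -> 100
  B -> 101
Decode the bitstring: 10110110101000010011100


Decoding step by step:
Bits 101 -> B
Bits 101 -> B
Bits 101 -> B
Bits 010 -> E
Bits 00 -> A
Bits 010 -> E
Bits 011 -> G
Bits 100 -> D


Decoded message: BBBEAEGD


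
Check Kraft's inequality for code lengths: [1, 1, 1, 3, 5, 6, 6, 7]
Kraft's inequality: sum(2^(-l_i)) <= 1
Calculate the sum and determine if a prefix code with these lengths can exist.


Sum = 2^(-1) + 2^(-1) + 2^(-1) + 2^(-3) + 2^(-5) + 2^(-6) + 2^(-6) + 2^(-7)
    = 0.5 + 0.5 + 0.5 + 0.125 + 0.03125 + 0.015625 + 0.015625 + 0.0078125
    = 217/128 = 1.6953125
Since 1.6953125 > 1, Kraft's inequality is NOT satisfied.
A prefix code with these lengths CANNOT exist.

Kraft sum = 1.6953125. Not satisfied.


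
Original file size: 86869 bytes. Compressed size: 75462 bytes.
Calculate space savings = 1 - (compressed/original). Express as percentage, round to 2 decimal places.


ratio = compressed/original = 75462/86869 = 0.868687
savings = 1 - ratio = 1 - 0.868687 = 0.131313
as a percentage: 0.131313 * 100 = 13.13%

Space savings = 1 - 75462/86869 = 13.13%


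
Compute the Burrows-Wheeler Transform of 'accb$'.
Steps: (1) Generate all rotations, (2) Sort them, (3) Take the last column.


Rotations (sorted):
  0: $accb -> last char: b
  1: accb$ -> last char: $
  2: b$acc -> last char: c
  3: cb$ac -> last char: c
  4: ccb$a -> last char: a


BWT = b$cca


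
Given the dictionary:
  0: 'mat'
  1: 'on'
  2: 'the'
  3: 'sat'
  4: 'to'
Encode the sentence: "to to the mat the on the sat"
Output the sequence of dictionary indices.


Look up each word in the dictionary:
  'to' -> 4
  'to' -> 4
  'the' -> 2
  'mat' -> 0
  'the' -> 2
  'on' -> 1
  'the' -> 2
  'sat' -> 3

Encoded: [4, 4, 2, 0, 2, 1, 2, 3]


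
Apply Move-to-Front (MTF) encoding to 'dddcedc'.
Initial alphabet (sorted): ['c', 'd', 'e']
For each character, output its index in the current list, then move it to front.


MTF encoding:
'd': index 1 in ['c', 'd', 'e'] -> ['d', 'c', 'e']
'd': index 0 in ['d', 'c', 'e'] -> ['d', 'c', 'e']
'd': index 0 in ['d', 'c', 'e'] -> ['d', 'c', 'e']
'c': index 1 in ['d', 'c', 'e'] -> ['c', 'd', 'e']
'e': index 2 in ['c', 'd', 'e'] -> ['e', 'c', 'd']
'd': index 2 in ['e', 'c', 'd'] -> ['d', 'e', 'c']
'c': index 2 in ['d', 'e', 'c'] -> ['c', 'd', 'e']


Output: [1, 0, 0, 1, 2, 2, 2]


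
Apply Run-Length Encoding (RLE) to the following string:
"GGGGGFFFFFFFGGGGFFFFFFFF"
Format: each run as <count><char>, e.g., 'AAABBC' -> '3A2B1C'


Scanning runs left to right:
  i=0: run of 'G' x 5 -> '5G'
  i=5: run of 'F' x 7 -> '7F'
  i=12: run of 'G' x 4 -> '4G'
  i=16: run of 'F' x 8 -> '8F'

RLE = 5G7F4G8F


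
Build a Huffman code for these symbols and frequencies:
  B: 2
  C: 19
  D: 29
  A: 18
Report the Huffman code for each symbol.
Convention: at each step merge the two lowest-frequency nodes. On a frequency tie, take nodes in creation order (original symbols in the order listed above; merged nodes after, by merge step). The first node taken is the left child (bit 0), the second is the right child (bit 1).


Huffman tree construction:
Step 1: Merge B(2) + A(18) = 20
Step 2: Merge C(19) + (B+A)(20) = 39
Step 3: Merge D(29) + (C+(B+A))(39) = 68
Read each symbol's code off the tree from the root (left child = 0, right child = 1).

Codes:
  B: 110 (length 3)
  C: 10 (length 2)
  D: 0 (length 1)
  A: 111 (length 3)
Average code length: 127/68 = 1.8676 bits/symbol


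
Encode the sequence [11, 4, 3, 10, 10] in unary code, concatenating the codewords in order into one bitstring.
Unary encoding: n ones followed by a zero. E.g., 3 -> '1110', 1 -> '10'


Encode each number as n ones followed by a terminating 0:
  11 -> 111111111110 (12 bits)
  4 -> 11110 (5 bits)
  3 -> 1110 (4 bits)
  10 -> 11111111110 (11 bits)
  10 -> 11111111110 (11 bits)
Total length = 12 + 5 + 4 + 11 + 11 = 43 bits.

Unary([11, 4, 3, 10, 10]) = 1111111111101111011101111111111011111111110 (43 bits)


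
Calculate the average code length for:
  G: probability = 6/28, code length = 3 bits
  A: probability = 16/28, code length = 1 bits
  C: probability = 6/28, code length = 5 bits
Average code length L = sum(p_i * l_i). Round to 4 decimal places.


Weighted contributions p_i * l_i:
  G: (6/28) * 3 = 18/28
  A: (16/28) * 1 = 16/28
  C: (6/28) * 5 = 30/28
Sum = (18 + 16 + 30)/28 = 64/28

L = 64/28 = 2.2857 bits/symbol


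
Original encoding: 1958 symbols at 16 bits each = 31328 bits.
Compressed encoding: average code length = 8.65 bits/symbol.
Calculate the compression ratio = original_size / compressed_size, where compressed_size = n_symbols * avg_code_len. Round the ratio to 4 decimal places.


original_size = n_symbols * orig_bits = 1958 * 16 = 31328 bits
compressed_size = n_symbols * avg_code_len = 1958 * 8.65 = 16936.7 bits
ratio = original_size / compressed_size = 31328 / 16936.7 = 1.8497

Compression ratio = 1.8497


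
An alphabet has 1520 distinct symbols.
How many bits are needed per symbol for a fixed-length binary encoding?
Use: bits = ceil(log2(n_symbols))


log2(1520) = 10.5699
Bracket: 2^10 = 1024 < 1520 <= 2^11 = 2048
So ceil(log2(1520)) = 11

bits = ceil(log2(1520)) = ceil(10.5699) = 11 bits


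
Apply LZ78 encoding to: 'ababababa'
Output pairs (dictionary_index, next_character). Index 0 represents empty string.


LZ78 encoding steps:
Dictionary: {0: ''}
Step 1: w='' (idx 0), next='a' -> output (0, 'a'), add 'a' as idx 1
Step 2: w='' (idx 0), next='b' -> output (0, 'b'), add 'b' as idx 2
Step 3: w='a' (idx 1), next='b' -> output (1, 'b'), add 'ab' as idx 3
Step 4: w='ab' (idx 3), next='a' -> output (3, 'a'), add 'aba' as idx 4
Step 5: w='b' (idx 2), next='a' -> output (2, 'a'), add 'ba' as idx 5


Encoded: [(0, 'a'), (0, 'b'), (1, 'b'), (3, 'a'), (2, 'a')]


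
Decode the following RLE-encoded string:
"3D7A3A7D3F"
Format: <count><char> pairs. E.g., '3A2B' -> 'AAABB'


Expanding each <count><char> pair:
  3D -> 'DDD'
  7A -> 'AAAAAAA'
  3A -> 'AAA'
  7D -> 'DDDDDDD'
  3F -> 'FFF'

Decoded = DDDAAAAAAAAAADDDDDDDFFF


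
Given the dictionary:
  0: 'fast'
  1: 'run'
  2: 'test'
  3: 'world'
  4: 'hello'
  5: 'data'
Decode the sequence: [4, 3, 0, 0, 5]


Look up each index in the dictionary:
  4 -> 'hello'
  3 -> 'world'
  0 -> 'fast'
  0 -> 'fast'
  5 -> 'data'

Decoded: "hello world fast fast data"


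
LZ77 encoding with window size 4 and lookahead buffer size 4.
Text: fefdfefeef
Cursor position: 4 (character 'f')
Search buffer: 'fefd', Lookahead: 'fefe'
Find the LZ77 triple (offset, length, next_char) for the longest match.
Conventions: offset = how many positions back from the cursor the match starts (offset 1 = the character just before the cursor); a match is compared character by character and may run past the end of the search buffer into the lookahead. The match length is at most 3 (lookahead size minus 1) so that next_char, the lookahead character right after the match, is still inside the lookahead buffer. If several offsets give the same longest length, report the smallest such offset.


Try each offset into the search buffer:
  offset=1 (pos 3, char 'd'): match length 0
  offset=2 (pos 2, char 'f'): match length 1
  offset=3 (pos 1, char 'e'): match length 0
  offset=4 (pos 0, char 'f'): match length 3
Longest match has length 3 at offset 4.
next_char = character at position 4 + 3 = 7 -> 'e'

Best match: offset=4, length=3 (matching 'fef' starting at position 0)
LZ77 triple: (4, 3, 'e')


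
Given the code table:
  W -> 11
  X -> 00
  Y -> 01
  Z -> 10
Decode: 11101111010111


Decoding:
11 -> W
10 -> Z
11 -> W
11 -> W
01 -> Y
01 -> Y
11 -> W


Result: WZWWYYW


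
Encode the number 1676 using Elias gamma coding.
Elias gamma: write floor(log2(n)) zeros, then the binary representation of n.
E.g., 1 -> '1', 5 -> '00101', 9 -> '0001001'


num_bits = floor(log2(1676)) + 1 = 11
leading_zeros = num_bits - 1 = 10
binary(1676) = 11010001100

Elias gamma(1676) = '0000000000' + '11010001100' = 000000000011010001100 (21 bits)


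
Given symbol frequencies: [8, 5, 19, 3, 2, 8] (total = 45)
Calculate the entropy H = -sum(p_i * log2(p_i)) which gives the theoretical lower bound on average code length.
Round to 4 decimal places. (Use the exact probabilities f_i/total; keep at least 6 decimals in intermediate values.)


Per-symbol terms -p_i * log2(p_i) with p_i = f_i/45:
  p = 8/45 = 0.177778: log2(p) = -2.491853, -p*log2(p) = 0.442996
  p = 5/45 = 0.111111: log2(p) = -3.169925, -p*log2(p) = 0.352214
  p = 19/45 = 0.422222: log2(p) = -1.243926, -p*log2(p) = 0.525213
  p = 3/45 = 0.066667: log2(p) = -3.906891, -p*log2(p) = 0.260459
  p = 2/45 = 0.044444: log2(p) = -4.491853, -p*log2(p) = 0.199638
  p = 8/45 = 0.177778: log2(p) = -2.491853, -p*log2(p) = 0.442996
H = 0.442996 + 0.352214 + 0.525213 + 0.260459 + 0.199638 + 0.442996 = 2.223516

H = 2.2235 bits/symbol


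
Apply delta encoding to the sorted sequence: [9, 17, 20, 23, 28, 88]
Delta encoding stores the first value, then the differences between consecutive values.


First value: 9
Deltas:
  17 - 9 = 8
  20 - 17 = 3
  23 - 20 = 3
  28 - 23 = 5
  88 - 28 = 60


Delta encoded: [9, 8, 3, 3, 5, 60]


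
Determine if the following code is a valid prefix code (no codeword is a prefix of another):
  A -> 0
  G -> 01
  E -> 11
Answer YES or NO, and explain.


Checking each pair (does one codeword prefix another?):
  A='0' vs G='01': prefix -- VIOLATION

NO -- this is NOT a valid prefix code. A (0) is a prefix of G (01).


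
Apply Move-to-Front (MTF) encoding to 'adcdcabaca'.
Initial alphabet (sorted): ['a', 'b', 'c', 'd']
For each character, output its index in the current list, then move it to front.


MTF encoding:
'a': index 0 in ['a', 'b', 'c', 'd'] -> ['a', 'b', 'c', 'd']
'd': index 3 in ['a', 'b', 'c', 'd'] -> ['d', 'a', 'b', 'c']
'c': index 3 in ['d', 'a', 'b', 'c'] -> ['c', 'd', 'a', 'b']
'd': index 1 in ['c', 'd', 'a', 'b'] -> ['d', 'c', 'a', 'b']
'c': index 1 in ['d', 'c', 'a', 'b'] -> ['c', 'd', 'a', 'b']
'a': index 2 in ['c', 'd', 'a', 'b'] -> ['a', 'c', 'd', 'b']
'b': index 3 in ['a', 'c', 'd', 'b'] -> ['b', 'a', 'c', 'd']
'a': index 1 in ['b', 'a', 'c', 'd'] -> ['a', 'b', 'c', 'd']
'c': index 2 in ['a', 'b', 'c', 'd'] -> ['c', 'a', 'b', 'd']
'a': index 1 in ['c', 'a', 'b', 'd'] -> ['a', 'c', 'b', 'd']


Output: [0, 3, 3, 1, 1, 2, 3, 1, 2, 1]


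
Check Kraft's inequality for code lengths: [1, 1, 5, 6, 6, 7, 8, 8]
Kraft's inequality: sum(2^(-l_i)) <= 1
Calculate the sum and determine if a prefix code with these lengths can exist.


Sum = 2^(-1) + 2^(-1) + 2^(-5) + 2^(-6) + 2^(-6) + 2^(-7) + 2^(-8) + 2^(-8)
    = 0.5 + 0.5 + 0.03125 + 0.015625 + 0.015625 + 0.0078125 + 0.00390625 + 0.00390625
    = 276/256 = 1.078125
Since 1.078125 > 1, Kraft's inequality is NOT satisfied.
A prefix code with these lengths CANNOT exist.

Kraft sum = 1.078125. Not satisfied.


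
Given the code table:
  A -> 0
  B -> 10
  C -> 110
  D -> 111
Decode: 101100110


Decoding:
10 -> B
110 -> C
0 -> A
110 -> C


Result: BCAC


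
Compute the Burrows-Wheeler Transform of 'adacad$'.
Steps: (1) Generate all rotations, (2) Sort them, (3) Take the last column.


Rotations (sorted):
  0: $adacad -> last char: d
  1: acad$ad -> last char: d
  2: ad$adac -> last char: c
  3: adacad$ -> last char: $
  4: cad$ada -> last char: a
  5: d$adaca -> last char: a
  6: dacad$a -> last char: a


BWT = ddc$aaa


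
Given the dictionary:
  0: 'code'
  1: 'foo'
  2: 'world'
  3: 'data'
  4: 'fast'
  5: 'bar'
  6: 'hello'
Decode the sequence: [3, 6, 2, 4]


Look up each index in the dictionary:
  3 -> 'data'
  6 -> 'hello'
  2 -> 'world'
  4 -> 'fast'

Decoded: "data hello world fast"


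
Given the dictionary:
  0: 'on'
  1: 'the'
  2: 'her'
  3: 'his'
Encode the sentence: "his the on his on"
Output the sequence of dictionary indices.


Look up each word in the dictionary:
  'his' -> 3
  'the' -> 1
  'on' -> 0
  'his' -> 3
  'on' -> 0

Encoded: [3, 1, 0, 3, 0]


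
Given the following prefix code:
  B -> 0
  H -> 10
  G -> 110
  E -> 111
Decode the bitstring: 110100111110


Decoding step by step:
Bits 110 -> G
Bits 10 -> H
Bits 0 -> B
Bits 111 -> E
Bits 110 -> G


Decoded message: GHBEG


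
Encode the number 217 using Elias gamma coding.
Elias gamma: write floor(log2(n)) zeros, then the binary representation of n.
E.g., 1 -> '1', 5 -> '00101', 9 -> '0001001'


num_bits = floor(log2(217)) + 1 = 8
leading_zeros = num_bits - 1 = 7
binary(217) = 11011001

Elias gamma(217) = '0000000' + '11011001' = 000000011011001 (15 bits)


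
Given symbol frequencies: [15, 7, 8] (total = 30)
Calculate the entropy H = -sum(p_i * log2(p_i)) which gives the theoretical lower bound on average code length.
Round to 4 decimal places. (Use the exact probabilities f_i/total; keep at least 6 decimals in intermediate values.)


Per-symbol terms -p_i * log2(p_i) with p_i = f_i/30:
  p = 15/30 = 0.500000: log2(p) = -1.000000, -p*log2(p) = 0.500000
  p = 7/30 = 0.233333: log2(p) = -2.099536, -p*log2(p) = 0.489892
  p = 8/30 = 0.266667: log2(p) = -1.906891, -p*log2(p) = 0.508504
H = 0.500000 + 0.489892 + 0.508504 = 1.498396

H = 1.4984 bits/symbol


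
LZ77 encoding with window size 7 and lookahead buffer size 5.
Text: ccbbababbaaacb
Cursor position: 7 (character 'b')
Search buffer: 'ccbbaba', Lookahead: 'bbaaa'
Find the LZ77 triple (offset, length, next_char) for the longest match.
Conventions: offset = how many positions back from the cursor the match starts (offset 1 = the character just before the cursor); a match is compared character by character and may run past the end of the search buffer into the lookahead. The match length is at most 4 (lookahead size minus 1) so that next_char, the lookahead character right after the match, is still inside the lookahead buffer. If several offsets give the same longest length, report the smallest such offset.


Try each offset into the search buffer:
  offset=1 (pos 6, char 'a'): match length 0
  offset=2 (pos 5, char 'b'): match length 1
  offset=3 (pos 4, char 'a'): match length 0
  offset=4 (pos 3, char 'b'): match length 1
  offset=5 (pos 2, char 'b'): match length 3
  offset=6 (pos 1, char 'c'): match length 0
  offset=7 (pos 0, char 'c'): match length 0
Longest match has length 3 at offset 5.
next_char = character at position 7 + 3 = 10 -> 'a'

Best match: offset=5, length=3 (matching 'bba' starting at position 2)
LZ77 triple: (5, 3, 'a')


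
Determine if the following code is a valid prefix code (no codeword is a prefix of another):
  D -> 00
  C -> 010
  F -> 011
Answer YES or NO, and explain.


Checking each pair (does one codeword prefix another?):
  D='00' vs C='010': no prefix
  D='00' vs F='011': no prefix
  C='010' vs D='00': no prefix
  C='010' vs F='011': no prefix
  F='011' vs D='00': no prefix
  F='011' vs C='010': no prefix
No violation found over all pairs.

YES -- this is a valid prefix code. No codeword is a prefix of any other codeword.


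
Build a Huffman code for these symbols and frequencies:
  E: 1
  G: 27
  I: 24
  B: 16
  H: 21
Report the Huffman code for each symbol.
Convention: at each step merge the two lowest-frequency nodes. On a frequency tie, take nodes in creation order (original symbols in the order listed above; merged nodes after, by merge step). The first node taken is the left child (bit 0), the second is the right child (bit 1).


Huffman tree construction:
Step 1: Merge E(1) + B(16) = 17
Step 2: Merge (E+B)(17) + H(21) = 38
Step 3: Merge I(24) + G(27) = 51
Step 4: Merge ((E+B)+H)(38) + (I+G)(51) = 89
Read each symbol's code off the tree from the root (left child = 0, right child = 1).

Codes:
  E: 000 (length 3)
  G: 11 (length 2)
  I: 10 (length 2)
  B: 001 (length 3)
  H: 01 (length 2)
Average code length: 195/89 = 2.1910 bits/symbol


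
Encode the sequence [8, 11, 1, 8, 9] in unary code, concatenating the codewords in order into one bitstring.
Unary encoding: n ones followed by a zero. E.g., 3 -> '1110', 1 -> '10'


Encode each number as n ones followed by a terminating 0:
  8 -> 111111110 (9 bits)
  11 -> 111111111110 (12 bits)
  1 -> 10 (2 bits)
  8 -> 111111110 (9 bits)
  9 -> 1111111110 (10 bits)
Total length = 9 + 12 + 2 + 9 + 10 = 42 bits.

Unary([8, 11, 1, 8, 9]) = 111111110111111111110101111111101111111110 (42 bits)


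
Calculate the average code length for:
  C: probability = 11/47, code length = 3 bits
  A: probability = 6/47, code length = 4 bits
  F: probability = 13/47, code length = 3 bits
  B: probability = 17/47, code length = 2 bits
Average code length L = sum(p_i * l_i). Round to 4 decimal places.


Weighted contributions p_i * l_i:
  C: (11/47) * 3 = 33/47
  A: (6/47) * 4 = 24/47
  F: (13/47) * 3 = 39/47
  B: (17/47) * 2 = 34/47
Sum = (33 + 24 + 39 + 34)/47 = 130/47

L = 130/47 = 2.7660 bits/symbol


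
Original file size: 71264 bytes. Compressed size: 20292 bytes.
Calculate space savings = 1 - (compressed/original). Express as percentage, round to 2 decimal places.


ratio = compressed/original = 20292/71264 = 0.284744
savings = 1 - ratio = 1 - 0.284744 = 0.715256
as a percentage: 0.715256 * 100 = 71.53%

Space savings = 1 - 20292/71264 = 71.53%


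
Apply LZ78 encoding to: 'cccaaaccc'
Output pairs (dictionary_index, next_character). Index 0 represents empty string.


LZ78 encoding steps:
Dictionary: {0: ''}
Step 1: w='' (idx 0), next='c' -> output (0, 'c'), add 'c' as idx 1
Step 2: w='c' (idx 1), next='c' -> output (1, 'c'), add 'cc' as idx 2
Step 3: w='' (idx 0), next='a' -> output (0, 'a'), add 'a' as idx 3
Step 4: w='a' (idx 3), next='a' -> output (3, 'a'), add 'aa' as idx 4
Step 5: w='cc' (idx 2), next='c' -> output (2, 'c'), add 'ccc' as idx 5


Encoded: [(0, 'c'), (1, 'c'), (0, 'a'), (3, 'a'), (2, 'c')]


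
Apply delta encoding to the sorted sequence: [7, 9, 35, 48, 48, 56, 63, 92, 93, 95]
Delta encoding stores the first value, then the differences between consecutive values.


First value: 7
Deltas:
  9 - 7 = 2
  35 - 9 = 26
  48 - 35 = 13
  48 - 48 = 0
  56 - 48 = 8
  63 - 56 = 7
  92 - 63 = 29
  93 - 92 = 1
  95 - 93 = 2


Delta encoded: [7, 2, 26, 13, 0, 8, 7, 29, 1, 2]
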